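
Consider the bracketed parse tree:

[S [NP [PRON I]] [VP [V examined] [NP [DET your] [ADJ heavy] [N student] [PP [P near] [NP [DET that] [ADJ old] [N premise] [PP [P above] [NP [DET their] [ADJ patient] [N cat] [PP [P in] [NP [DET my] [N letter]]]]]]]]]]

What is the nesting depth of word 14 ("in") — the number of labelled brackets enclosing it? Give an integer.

9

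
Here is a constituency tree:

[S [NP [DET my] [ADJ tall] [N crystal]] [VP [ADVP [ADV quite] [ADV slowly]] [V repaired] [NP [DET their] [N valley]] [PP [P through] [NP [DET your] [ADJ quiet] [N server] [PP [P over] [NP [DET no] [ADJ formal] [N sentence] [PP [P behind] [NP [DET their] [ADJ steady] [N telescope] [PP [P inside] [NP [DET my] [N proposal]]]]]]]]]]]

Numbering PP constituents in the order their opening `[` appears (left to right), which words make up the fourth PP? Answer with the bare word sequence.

inside my proposal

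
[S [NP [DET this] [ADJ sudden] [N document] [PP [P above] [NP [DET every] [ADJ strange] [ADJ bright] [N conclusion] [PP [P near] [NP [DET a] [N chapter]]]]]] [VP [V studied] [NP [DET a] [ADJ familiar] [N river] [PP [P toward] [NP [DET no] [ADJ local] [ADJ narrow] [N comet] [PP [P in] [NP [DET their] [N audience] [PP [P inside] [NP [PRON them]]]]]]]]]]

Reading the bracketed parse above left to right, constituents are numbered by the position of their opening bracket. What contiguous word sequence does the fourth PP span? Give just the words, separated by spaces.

In left-to-right order the PP constituents are "above every strange bright conclusion near a chapter"; "near a chapter"; "toward no local narrow comet in their audience inside them"; "in their audience inside them"; "inside them". Number 4 is "in their audience inside them".

in their audience inside them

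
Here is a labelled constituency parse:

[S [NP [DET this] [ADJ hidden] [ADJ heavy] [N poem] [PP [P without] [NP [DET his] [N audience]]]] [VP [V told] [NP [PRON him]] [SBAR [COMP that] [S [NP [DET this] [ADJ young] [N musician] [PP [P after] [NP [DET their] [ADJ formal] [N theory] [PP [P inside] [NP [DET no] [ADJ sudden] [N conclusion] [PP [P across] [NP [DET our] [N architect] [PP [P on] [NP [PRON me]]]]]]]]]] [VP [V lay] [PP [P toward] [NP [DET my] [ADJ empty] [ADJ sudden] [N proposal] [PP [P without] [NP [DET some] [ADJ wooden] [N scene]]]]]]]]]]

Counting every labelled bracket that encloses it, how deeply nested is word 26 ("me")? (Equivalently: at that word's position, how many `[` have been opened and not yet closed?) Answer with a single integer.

Path from the root down to the word: S → VP → SBAR → S → NP → PP → NP → PP → NP → PP → NP → PP → NP → PRON. That is 14 enclosing brackets.

14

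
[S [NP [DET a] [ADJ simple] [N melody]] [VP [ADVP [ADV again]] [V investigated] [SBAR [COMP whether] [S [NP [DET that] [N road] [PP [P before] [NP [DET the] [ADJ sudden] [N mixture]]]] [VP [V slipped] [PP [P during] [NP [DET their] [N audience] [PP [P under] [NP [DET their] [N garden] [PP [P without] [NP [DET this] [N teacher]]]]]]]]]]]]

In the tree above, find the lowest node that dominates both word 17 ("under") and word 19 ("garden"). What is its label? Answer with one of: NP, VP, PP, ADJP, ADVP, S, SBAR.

PP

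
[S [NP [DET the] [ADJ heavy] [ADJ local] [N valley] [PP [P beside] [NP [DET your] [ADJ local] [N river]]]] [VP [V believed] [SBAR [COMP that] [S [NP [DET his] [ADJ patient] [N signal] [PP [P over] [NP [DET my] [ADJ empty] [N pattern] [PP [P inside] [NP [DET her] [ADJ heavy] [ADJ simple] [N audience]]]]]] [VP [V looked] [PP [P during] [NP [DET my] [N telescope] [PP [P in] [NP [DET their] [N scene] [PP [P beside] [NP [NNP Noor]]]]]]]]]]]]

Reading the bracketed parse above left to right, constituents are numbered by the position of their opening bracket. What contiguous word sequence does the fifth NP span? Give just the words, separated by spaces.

The NP opening brackets appear, in order, over: "the heavy local valley beside your local river"; "your local river"; "his patient signal over my empty pattern inside her heavy simple audience"; "my empty pattern inside her heavy simple audience"; "her heavy simple audience"; "my telescope in their scene beside Noor"; "their scene beside Noor"; "Noor". The fifth one spans "her heavy simple audience".

her heavy simple audience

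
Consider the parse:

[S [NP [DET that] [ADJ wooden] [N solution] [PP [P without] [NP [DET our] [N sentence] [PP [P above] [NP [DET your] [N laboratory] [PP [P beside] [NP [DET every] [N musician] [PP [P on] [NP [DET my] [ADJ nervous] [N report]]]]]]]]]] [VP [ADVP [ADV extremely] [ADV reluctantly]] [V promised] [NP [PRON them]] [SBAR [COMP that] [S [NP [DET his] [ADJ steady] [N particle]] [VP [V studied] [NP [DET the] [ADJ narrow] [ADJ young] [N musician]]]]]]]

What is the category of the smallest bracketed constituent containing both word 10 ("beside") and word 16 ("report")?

The smallest bracket enclosing both words is [PP beside every musician on my nervous report], so the label is PP.

PP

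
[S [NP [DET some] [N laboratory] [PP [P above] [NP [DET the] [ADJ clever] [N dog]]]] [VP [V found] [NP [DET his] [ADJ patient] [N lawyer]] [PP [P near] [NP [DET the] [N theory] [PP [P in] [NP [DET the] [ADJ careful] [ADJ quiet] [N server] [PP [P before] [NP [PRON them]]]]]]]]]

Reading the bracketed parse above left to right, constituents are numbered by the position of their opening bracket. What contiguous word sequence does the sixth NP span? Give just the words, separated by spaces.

them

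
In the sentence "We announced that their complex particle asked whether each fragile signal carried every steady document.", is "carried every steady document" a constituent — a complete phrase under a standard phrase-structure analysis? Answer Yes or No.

"carried every steady document" is exactly the verb phrase [VP carried every steady document], a complete constituent.

Yes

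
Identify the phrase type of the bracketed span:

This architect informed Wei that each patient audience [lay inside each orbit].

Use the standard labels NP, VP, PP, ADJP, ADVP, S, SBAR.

VP

The bracketed span "lay inside each orbit" is headed by "lay", making it a verb phrase (VP).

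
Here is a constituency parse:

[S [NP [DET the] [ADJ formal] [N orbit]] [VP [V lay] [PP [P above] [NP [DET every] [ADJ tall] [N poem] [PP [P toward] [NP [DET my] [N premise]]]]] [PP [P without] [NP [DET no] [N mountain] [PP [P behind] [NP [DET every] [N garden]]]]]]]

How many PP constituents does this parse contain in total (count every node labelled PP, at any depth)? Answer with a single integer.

4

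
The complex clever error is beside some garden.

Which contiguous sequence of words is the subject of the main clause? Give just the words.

"the complex clever error" is the NP that combines with the VP headed by "is" to form the main clause — the subject.

the complex clever error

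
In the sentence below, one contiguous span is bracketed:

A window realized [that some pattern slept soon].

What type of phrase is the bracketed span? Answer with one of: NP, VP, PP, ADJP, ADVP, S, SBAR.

SBAR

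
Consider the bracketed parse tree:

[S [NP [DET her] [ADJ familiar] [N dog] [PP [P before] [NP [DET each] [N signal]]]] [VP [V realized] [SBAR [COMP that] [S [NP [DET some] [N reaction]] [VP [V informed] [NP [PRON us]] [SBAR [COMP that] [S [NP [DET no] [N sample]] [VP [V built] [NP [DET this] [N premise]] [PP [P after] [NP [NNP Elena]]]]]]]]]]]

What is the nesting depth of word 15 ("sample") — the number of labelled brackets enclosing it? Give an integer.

Path from the root down to the word: S → VP → SBAR → S → VP → SBAR → S → NP → N. That is 9 enclosing brackets.

9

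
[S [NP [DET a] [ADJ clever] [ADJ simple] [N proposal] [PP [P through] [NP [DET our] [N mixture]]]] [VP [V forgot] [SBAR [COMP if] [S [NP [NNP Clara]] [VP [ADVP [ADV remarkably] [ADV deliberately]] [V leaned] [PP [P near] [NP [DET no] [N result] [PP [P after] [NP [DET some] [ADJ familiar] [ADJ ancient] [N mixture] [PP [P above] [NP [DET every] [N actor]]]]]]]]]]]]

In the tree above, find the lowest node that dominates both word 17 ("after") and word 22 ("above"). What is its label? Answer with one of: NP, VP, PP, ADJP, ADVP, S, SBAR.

PP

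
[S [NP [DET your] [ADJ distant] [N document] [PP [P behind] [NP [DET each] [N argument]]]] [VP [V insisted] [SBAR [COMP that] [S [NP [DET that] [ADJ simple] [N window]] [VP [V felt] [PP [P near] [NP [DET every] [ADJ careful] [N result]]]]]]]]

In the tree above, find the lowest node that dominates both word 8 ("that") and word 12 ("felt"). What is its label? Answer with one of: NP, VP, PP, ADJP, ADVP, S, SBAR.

SBAR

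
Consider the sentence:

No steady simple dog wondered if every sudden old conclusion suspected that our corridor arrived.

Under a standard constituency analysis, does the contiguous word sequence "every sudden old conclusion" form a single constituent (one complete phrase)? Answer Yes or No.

Yes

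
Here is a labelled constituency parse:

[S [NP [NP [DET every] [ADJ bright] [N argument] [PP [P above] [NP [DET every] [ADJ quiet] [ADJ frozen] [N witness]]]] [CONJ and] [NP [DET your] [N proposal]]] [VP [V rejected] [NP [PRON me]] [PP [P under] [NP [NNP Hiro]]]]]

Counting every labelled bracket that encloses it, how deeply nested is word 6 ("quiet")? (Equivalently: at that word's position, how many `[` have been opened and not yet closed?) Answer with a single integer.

6

Path from the root down to the word: S → NP → NP → PP → NP → ADJ. That is 6 enclosing brackets.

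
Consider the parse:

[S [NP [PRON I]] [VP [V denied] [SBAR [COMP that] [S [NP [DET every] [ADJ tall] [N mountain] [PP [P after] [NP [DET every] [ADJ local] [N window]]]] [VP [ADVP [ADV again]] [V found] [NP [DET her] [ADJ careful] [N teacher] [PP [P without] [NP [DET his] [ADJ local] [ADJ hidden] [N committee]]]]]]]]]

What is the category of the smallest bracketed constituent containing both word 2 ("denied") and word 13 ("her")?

The smallest bracket enclosing both words is [VP denied that every tall mountain after every local window again found her careful teacher without his local hidden committee], so the label is VP.

VP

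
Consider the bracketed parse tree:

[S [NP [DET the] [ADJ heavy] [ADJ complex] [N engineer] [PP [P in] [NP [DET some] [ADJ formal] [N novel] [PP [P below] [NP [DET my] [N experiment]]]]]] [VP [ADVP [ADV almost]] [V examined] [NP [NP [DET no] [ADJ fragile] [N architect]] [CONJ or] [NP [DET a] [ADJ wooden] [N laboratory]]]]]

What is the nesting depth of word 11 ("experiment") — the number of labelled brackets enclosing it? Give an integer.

7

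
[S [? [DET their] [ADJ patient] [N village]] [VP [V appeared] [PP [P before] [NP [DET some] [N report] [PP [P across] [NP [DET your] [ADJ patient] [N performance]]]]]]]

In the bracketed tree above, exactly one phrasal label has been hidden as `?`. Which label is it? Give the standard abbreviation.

NP

A constituent whose immediate children are DET 'their', ADJ 'patient', N 'village' is a noun phrase: NP.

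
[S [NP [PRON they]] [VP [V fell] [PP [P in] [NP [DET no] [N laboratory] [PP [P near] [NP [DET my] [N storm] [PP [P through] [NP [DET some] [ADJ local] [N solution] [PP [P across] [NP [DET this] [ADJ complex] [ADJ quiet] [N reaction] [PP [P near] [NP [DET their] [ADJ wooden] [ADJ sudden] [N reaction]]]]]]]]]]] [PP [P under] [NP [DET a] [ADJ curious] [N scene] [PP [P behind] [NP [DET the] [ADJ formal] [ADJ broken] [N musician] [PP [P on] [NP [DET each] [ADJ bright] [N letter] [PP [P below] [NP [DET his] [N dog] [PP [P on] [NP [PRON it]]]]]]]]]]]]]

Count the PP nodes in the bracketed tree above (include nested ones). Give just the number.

10

Listing each PP by its span: [PP in no laboratory near my storm through some local solution across this complex quiet reaction near their wooden sudden reaction]; [PP near my storm through some local solution across this complex quiet reaction near their wooden sudden reaction]; [PP through some local solution across this complex quiet reaction near their wooden sudden reaction]; [PP across this complex quiet reaction near their wooden sudden reaction]; [PP near their wooden sudden reaction]; [PP under a curious scene behind the formal broken musician on each bright letter below his dog on it] … — that makes 10.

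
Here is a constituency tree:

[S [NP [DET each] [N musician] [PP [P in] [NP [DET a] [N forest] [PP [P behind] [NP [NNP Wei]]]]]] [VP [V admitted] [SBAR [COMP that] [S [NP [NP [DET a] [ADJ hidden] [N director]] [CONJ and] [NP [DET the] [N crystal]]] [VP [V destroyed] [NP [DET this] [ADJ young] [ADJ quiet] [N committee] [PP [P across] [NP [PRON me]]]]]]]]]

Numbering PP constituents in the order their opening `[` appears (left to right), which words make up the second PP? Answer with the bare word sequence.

The PP opening brackets appear, in order, over: "in a forest behind Wei"; "behind Wei"; "across me". The second one spans "behind Wei".

behind Wei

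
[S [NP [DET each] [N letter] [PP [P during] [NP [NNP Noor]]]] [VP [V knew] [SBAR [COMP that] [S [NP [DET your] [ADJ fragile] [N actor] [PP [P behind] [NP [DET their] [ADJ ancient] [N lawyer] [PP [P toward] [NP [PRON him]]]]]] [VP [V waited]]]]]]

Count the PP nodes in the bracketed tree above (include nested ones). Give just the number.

Listing each PP by its span: [PP during Noor]; [PP behind their ancient lawyer toward him]; [PP toward him] — that makes 3.

3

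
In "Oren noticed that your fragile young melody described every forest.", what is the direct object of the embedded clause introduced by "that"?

every forest

The verb of the embedded clause introduced by "that" is "described"; its direct object is the NP "every forest".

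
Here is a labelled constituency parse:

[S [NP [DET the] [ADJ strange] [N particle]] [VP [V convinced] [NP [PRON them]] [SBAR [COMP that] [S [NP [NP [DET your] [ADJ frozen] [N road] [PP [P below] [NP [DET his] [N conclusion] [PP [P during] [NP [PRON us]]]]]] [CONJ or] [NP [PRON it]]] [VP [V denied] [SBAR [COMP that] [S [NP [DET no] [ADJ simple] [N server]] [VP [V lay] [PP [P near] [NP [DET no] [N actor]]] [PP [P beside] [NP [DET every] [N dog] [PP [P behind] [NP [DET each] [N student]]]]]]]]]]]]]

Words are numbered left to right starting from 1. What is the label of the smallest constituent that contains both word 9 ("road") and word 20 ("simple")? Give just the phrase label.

Both words fall inside [S your frozen road below his conclusion during us or it denied that no simple server lay near no actor beside every dog behind each student] (words 7–31), and no smaller constituent contains them both. Label: S.

S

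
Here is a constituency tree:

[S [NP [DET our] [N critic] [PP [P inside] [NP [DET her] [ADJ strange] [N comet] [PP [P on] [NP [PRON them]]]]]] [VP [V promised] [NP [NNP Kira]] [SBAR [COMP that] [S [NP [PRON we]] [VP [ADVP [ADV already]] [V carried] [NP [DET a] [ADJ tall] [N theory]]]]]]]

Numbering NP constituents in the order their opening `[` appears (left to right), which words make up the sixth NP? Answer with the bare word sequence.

a tall theory

In left-to-right order the NP constituents are "our critic inside her strange comet on them"; "her strange comet on them"; "them"; "Kira"; "we"; "a tall theory". Number 6 is "a tall theory".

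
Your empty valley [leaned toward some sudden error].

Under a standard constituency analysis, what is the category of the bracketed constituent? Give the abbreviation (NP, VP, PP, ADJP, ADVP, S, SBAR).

VP

The span is built around the verb "leaned" — a verb phrase (VP).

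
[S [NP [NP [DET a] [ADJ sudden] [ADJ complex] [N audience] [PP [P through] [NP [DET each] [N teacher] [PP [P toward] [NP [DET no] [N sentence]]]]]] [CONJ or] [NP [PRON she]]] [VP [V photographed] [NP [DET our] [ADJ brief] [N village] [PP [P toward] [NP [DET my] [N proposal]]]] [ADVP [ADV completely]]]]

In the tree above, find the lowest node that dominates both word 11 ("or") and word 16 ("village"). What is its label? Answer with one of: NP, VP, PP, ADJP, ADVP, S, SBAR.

S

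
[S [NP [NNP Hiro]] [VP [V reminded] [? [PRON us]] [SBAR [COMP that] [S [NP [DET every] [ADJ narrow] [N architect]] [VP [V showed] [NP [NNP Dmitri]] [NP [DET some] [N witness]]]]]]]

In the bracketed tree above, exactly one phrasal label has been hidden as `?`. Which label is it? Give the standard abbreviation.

The `?` node immediately contains: PRON 'us'. That is the internal structure of a noun phrase, so the label is NP.

NP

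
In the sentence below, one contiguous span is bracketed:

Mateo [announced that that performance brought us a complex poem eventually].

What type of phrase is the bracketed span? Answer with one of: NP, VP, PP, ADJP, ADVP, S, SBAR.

VP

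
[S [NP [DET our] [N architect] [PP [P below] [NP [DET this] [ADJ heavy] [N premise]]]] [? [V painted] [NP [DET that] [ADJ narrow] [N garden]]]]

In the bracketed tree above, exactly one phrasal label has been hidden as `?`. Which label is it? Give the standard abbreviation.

VP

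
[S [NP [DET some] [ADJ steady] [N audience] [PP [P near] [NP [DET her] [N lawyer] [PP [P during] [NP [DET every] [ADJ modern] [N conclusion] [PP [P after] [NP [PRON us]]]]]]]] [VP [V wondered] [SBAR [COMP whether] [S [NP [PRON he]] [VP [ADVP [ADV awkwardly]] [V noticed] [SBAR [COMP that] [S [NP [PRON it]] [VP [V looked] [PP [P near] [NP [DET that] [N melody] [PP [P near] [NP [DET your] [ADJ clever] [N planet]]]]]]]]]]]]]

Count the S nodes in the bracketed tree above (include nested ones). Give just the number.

Listing each S by its span: [S some steady audience near her lawyer during every modern conclusion after us wondered whether he awkwardly noticed that it looked near that melody near your clever planet]; [S he awkwardly noticed that it looked near that melody near your clever planet]; [S it looked near that melody near your clever planet] — that makes 3.

3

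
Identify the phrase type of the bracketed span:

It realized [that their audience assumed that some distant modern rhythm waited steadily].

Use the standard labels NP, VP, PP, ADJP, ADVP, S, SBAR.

The span is built around the complementizer "that" — a subordinate clause (SBAR).

SBAR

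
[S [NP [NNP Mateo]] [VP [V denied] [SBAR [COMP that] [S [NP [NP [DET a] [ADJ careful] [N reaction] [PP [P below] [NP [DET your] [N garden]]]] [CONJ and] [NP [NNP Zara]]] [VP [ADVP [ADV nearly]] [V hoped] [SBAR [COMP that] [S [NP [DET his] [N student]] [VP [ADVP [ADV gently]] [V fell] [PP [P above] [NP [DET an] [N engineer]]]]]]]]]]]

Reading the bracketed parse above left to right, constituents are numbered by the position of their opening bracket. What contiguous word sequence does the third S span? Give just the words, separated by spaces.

In left-to-right order the S constituents are "Mateo denied that a careful reaction below your garden and Zara nearly hoped that his student gently fell above an engineer"; "a careful reaction below your garden and Zara nearly hoped that his student gently fell above an engineer"; "his student gently fell above an engineer". Number 3 is "his student gently fell above an engineer".

his student gently fell above an engineer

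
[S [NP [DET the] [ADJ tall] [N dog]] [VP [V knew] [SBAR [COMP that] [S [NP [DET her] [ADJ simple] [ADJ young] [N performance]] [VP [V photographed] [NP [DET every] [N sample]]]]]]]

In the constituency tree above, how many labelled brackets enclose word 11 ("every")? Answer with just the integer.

7

Counting open brackets not yet closed at "every": [S [VP [SBAR [S [VP [NP [DET = 7.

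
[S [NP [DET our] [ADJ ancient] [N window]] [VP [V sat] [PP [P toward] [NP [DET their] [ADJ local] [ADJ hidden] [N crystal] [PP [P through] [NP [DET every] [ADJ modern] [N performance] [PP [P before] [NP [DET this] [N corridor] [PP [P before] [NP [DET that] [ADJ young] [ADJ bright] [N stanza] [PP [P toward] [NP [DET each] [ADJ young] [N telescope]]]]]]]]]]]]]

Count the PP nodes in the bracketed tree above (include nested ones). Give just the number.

5

Listing each PP by its span: [PP toward their local hidden crystal through every modern performance before this corridor before that young bright stanza toward each young telescope]; [PP through every modern performance before this corridor before that young bright stanza toward each young telescope]; [PP before this corridor before that young bright stanza toward each young telescope]; [PP before that young bright stanza toward each young telescope]; [PP toward each young telescope] — that makes 5.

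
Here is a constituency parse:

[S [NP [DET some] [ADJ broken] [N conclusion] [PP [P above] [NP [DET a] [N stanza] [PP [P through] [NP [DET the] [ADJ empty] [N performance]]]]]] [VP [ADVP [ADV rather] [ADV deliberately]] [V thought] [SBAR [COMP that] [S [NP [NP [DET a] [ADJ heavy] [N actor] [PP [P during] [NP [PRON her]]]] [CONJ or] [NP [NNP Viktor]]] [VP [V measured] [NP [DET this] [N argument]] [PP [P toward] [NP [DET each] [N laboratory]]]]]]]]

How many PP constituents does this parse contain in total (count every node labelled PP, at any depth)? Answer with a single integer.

4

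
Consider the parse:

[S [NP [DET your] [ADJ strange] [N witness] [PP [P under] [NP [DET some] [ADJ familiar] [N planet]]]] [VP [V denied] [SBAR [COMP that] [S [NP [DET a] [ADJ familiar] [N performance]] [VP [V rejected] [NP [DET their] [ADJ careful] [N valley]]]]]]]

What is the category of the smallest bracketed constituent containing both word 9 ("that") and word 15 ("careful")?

SBAR

Word 9 lies under S → VP → SBAR → COMP; word 15 lies under S → VP → SBAR → S → VP → NP → ADJ. The lowest shared node is the SBAR.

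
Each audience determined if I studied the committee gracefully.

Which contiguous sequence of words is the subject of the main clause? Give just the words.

each audience

In the main clause the verb is "determined"; the NP preceding it, "each audience", is the subject.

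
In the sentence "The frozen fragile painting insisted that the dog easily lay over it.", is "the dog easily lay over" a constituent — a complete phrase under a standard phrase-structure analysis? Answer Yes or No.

No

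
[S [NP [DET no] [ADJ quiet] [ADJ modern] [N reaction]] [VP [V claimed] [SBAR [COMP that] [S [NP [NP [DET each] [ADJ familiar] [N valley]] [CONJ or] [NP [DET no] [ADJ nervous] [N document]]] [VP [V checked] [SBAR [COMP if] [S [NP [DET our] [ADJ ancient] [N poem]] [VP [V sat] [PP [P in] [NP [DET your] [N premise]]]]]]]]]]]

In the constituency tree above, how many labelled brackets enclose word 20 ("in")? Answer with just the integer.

10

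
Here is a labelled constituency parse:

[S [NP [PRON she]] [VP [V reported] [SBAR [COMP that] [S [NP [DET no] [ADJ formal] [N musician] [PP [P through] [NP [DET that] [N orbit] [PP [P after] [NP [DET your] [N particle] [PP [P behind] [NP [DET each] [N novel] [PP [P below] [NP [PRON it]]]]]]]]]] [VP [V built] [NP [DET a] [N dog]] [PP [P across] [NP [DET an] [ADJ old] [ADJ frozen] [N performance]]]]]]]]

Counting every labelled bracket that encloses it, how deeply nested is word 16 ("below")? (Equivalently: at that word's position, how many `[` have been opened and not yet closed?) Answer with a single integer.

Path from the root down to the word: S → VP → SBAR → S → NP → PP → NP → PP → NP → PP → NP → PP → P. That is 13 enclosing brackets.

13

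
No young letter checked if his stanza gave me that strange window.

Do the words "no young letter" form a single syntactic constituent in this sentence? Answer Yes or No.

The sequence corresponds to a single NP node — the noun phrase "no young letter".

Yes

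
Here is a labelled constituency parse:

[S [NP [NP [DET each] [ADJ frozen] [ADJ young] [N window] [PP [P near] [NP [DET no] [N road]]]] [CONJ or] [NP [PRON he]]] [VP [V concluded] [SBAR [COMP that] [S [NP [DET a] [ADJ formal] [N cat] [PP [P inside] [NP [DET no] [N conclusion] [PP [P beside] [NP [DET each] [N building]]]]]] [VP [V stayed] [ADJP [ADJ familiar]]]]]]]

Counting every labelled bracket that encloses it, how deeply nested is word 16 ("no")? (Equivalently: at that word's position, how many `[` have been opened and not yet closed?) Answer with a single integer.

8

Path from the root down to the word: S → VP → SBAR → S → NP → PP → NP → DET. That is 8 enclosing brackets.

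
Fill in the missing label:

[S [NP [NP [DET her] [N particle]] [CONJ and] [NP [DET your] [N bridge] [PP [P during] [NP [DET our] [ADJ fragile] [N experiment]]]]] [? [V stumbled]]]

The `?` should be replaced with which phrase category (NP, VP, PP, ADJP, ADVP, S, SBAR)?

VP

Looking at what the `?` directly dominates — V 'stumbled' — this is a verb phrase (VP).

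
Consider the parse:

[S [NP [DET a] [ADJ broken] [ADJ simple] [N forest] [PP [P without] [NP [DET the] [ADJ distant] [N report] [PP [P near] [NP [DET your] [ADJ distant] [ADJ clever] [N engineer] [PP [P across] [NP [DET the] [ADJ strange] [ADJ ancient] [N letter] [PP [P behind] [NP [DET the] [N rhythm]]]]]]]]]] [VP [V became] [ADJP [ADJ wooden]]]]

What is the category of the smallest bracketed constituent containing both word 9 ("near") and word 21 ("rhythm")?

PP

Both words fall inside [PP near your distant clever engineer across the strange ancient letter behind the rhythm] (words 9–21), and no smaller constituent contains them both. Label: PP.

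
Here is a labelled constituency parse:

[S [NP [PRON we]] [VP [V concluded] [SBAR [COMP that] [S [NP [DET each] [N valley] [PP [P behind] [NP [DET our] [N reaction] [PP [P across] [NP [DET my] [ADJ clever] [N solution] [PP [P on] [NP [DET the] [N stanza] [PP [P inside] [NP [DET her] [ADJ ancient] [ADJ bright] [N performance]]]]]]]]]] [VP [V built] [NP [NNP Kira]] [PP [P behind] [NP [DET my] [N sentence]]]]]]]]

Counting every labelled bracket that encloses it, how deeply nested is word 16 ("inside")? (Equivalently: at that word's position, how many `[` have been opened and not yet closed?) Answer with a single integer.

13

Path from the root down to the word: S → VP → SBAR → S → NP → PP → NP → PP → NP → PP → NP → PP → P. That is 13 enclosing brackets.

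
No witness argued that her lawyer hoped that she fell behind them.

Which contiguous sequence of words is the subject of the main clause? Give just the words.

In the main clause the verb is "argued"; the NP preceding it, "no witness", is the subject.

no witness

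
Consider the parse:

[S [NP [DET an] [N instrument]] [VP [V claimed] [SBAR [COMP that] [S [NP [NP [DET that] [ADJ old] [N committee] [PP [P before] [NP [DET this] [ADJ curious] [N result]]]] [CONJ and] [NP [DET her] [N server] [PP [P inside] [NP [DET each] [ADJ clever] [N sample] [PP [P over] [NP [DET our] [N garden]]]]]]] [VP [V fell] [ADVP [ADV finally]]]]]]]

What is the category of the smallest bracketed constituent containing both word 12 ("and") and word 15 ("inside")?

NP

The smallest bracket enclosing both words is [NP that old committee before this curious result and her server inside each clever sample over our garden], so the label is NP.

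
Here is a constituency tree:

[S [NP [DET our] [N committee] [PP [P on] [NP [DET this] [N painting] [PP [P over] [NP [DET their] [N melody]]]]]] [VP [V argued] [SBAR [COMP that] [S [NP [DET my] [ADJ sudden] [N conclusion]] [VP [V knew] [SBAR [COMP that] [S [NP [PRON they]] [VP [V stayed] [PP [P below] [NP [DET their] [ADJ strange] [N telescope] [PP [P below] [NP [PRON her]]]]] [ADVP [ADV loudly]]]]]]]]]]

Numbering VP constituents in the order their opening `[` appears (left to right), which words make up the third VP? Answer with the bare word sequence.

The VP opening brackets appear, in order, over: "argued that my sudden conclusion knew that they stayed below their strange telescope below her loudly"; "knew that they stayed below their strange telescope below her loudly"; "stayed below their strange telescope below her loudly". The third one spans "stayed below their strange telescope below her loudly".

stayed below their strange telescope below her loudly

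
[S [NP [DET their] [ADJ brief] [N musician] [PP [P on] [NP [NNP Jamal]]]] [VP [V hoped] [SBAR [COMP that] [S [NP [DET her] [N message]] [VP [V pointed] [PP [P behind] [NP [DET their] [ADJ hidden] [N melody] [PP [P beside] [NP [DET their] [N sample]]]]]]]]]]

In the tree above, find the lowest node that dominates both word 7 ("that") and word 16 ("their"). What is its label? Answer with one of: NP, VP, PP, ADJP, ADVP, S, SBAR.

SBAR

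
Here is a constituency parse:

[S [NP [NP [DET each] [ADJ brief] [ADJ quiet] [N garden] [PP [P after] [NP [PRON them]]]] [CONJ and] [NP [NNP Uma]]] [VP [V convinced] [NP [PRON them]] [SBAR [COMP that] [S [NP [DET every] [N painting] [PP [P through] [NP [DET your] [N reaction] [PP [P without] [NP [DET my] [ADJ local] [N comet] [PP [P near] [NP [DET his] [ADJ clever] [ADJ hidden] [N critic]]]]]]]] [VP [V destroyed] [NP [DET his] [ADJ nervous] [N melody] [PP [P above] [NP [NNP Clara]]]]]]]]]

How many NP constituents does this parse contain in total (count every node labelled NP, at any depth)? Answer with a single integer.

11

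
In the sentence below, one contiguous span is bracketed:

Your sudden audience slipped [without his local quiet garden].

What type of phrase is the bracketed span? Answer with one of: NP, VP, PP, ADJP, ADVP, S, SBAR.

The bracketed span "without his local quiet garden" is headed by "without", making it a prepositional phrase (PP).

PP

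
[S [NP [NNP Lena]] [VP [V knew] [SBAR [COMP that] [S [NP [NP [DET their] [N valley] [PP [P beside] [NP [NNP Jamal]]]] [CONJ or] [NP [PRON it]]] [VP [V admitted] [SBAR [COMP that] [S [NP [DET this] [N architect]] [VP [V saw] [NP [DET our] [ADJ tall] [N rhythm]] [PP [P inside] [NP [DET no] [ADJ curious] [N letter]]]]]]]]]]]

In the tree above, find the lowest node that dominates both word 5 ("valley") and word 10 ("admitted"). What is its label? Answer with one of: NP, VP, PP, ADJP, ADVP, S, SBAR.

Both words fall inside [S their valley beside Jamal or it admitted that this architect saw our tall rhythm inside no curious letter] (words 4–21), and no smaller constituent contains them both. Label: S.

S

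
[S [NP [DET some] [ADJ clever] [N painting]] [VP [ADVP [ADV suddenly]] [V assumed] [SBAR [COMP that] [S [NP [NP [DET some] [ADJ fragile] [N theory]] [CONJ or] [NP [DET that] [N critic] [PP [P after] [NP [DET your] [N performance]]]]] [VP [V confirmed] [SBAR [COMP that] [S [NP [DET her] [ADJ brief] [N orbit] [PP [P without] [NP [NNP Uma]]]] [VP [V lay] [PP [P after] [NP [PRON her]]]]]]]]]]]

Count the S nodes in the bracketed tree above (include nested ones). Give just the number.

3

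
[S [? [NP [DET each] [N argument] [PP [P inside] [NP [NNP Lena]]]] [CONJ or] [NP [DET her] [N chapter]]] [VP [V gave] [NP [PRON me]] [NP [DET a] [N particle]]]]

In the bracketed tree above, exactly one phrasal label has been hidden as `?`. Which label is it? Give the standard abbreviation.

A constituent whose immediate children are NP, CONJ 'or', NP is a noun phrase: NP.

NP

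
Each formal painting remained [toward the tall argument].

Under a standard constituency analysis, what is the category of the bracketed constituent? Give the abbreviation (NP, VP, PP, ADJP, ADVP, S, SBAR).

"toward" is the head of the bracketed span, so the span is a prepositional phrase: PP.

PP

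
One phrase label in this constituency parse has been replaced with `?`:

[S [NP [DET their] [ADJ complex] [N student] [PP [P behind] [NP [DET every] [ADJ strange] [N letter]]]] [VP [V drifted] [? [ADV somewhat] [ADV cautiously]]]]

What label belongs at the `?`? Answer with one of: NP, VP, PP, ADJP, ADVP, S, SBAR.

ADVP

Looking at what the `?` directly dominates — ADV 'somewhat', ADV 'cautiously' — this is an adverb phrase (ADVP).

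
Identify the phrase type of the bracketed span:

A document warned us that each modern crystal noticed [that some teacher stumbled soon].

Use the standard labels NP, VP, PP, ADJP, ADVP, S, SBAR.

SBAR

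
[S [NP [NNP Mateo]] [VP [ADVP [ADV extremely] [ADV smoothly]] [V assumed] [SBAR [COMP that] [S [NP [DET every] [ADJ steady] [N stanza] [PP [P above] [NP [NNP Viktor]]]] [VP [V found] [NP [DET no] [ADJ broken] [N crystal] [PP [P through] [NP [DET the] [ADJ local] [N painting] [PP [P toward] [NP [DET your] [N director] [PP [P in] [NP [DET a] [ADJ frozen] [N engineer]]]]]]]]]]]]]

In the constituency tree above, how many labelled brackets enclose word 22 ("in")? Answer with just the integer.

12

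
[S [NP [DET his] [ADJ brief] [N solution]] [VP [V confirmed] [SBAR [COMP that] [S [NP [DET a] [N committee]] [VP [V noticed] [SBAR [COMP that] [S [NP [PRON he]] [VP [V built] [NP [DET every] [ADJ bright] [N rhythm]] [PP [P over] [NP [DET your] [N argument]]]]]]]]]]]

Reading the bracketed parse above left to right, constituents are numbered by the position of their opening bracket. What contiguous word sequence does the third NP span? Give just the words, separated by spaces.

In left-to-right order the NP constituents are "his brief solution"; "a committee"; "he"; "every bright rhythm"; "your argument". Number 3 is "he".

he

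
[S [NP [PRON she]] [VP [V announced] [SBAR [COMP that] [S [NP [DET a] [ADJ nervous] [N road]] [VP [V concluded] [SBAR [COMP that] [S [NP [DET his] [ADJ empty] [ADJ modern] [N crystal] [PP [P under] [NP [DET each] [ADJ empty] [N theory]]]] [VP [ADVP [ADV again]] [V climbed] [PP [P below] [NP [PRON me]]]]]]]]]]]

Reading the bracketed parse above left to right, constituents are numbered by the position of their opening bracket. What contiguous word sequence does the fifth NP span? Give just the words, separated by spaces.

me

In left-to-right order the NP constituents are "she"; "a nervous road"; "his empty modern crystal under each empty theory"; "each empty theory"; "me". Number 5 is "me".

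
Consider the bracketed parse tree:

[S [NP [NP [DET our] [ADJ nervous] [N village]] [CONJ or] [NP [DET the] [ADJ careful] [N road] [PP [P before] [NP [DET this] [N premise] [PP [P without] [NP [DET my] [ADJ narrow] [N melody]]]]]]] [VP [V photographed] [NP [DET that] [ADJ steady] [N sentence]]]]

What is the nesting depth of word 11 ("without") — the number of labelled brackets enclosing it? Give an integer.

7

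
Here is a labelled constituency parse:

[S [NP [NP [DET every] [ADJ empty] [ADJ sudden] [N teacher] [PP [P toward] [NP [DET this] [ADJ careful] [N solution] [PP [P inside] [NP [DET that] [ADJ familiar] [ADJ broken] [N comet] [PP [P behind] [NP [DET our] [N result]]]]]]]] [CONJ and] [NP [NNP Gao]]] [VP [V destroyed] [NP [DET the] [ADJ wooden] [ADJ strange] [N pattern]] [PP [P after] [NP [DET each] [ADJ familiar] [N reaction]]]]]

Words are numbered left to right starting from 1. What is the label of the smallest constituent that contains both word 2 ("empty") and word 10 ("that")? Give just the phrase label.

NP

Both words fall inside [NP every empty sudden teacher toward this careful solution inside that familiar broken comet behind our result] (words 1–16), and no smaller constituent contains them both. Label: NP.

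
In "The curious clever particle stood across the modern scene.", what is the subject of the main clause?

the curious clever particle

The subject of the main clause is the NP immediately before the verb "stood": "the curious clever particle".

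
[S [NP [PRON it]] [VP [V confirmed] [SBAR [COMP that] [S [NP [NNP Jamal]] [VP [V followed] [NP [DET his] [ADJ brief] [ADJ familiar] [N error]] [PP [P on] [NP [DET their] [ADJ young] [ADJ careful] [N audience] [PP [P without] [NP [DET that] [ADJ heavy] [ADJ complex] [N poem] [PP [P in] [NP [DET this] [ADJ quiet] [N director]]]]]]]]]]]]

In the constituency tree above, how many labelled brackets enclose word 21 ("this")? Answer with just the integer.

12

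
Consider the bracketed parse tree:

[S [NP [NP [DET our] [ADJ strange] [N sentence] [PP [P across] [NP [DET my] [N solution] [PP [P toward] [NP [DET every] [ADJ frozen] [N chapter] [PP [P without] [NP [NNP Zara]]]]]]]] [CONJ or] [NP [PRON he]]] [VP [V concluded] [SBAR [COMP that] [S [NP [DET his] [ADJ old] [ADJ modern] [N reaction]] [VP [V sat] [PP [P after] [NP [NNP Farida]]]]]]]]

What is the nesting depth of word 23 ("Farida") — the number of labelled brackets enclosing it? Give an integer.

Path from the root down to the word: S → VP → SBAR → S → VP → PP → NP → NNP. That is 8 enclosing brackets.

8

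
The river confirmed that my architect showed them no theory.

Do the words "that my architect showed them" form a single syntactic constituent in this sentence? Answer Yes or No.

"that" belongs to the complementizer "that" while "them" belongs to the clause "my architect showed them no theory"; a span that runs across that boundary is not a single phrase.

No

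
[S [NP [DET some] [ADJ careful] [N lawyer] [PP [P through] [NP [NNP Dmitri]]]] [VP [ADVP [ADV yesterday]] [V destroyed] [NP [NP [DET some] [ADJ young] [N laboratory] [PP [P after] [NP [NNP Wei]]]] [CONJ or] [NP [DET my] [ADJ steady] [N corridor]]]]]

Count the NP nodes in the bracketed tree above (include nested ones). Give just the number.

Listing each NP by its span: [NP some careful lawyer through Dmitri]; [NP Dmitri]; [NP some young laboratory after Wei or my steady corridor]; [NP some young laboratory after Wei]; [NP Wei]; [NP my steady corridor] — that makes 6.

6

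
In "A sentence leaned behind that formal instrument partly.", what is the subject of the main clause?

"a sentence" is the NP that combines with the VP headed by "leaned" to form the main clause — the subject.

a sentence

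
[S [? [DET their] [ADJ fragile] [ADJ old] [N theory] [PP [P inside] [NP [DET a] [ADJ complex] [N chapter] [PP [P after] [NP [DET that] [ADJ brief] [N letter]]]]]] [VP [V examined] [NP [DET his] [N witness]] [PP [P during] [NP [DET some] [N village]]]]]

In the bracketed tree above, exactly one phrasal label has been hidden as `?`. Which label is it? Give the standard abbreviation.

NP

Looking at what the `?` directly dominates — DET 'their', ADJ 'fragile', ADJ 'old', N 'theory', PP — this is a noun phrase (NP).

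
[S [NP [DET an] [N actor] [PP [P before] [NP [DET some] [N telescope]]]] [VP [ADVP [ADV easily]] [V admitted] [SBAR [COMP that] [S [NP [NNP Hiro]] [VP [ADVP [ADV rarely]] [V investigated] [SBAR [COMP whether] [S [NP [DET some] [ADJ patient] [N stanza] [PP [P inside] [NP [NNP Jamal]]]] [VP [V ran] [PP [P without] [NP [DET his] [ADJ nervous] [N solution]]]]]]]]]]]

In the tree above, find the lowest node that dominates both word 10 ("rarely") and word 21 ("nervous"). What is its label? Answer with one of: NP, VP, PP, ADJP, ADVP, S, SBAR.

The smallest bracket enclosing both words is [VP rarely investigated whether some patient stanza inside Jamal ran without his nervous solution], so the label is VP.

VP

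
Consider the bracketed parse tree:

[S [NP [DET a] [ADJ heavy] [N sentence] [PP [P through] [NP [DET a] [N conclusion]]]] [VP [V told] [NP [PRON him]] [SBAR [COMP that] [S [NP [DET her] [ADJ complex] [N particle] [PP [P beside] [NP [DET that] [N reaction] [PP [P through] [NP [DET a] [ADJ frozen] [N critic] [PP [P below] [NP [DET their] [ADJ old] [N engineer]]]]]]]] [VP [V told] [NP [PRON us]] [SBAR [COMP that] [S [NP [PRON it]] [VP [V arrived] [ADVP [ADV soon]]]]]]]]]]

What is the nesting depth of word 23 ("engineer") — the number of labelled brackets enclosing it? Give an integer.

Path from the root down to the word: S → VP → SBAR → S → NP → PP → NP → PP → NP → PP → NP → N. That is 12 enclosing brackets.

12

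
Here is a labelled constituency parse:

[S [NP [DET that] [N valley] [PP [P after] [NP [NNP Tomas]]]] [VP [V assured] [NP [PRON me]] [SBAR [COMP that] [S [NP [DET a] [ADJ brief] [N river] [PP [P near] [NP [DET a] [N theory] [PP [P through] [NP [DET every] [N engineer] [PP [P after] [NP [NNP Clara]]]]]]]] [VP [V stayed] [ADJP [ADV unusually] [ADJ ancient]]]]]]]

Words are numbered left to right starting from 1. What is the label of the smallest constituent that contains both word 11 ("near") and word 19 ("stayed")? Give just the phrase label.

S

The smallest bracket enclosing both words is [S a brief river near a theory through every engineer after Clara stayed unusually ancient], so the label is S.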